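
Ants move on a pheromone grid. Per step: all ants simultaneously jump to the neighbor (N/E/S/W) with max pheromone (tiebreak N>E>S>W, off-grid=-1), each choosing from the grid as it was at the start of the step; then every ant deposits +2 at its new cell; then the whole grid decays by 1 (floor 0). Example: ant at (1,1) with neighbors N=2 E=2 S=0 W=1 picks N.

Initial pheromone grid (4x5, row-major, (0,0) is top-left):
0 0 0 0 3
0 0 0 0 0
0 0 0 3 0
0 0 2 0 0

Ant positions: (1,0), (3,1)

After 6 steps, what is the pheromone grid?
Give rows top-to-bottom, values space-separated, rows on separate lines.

After step 1: ants at (0,0),(3,2)
  1 0 0 0 2
  0 0 0 0 0
  0 0 0 2 0
  0 0 3 0 0
After step 2: ants at (0,1),(2,2)
  0 1 0 0 1
  0 0 0 0 0
  0 0 1 1 0
  0 0 2 0 0
After step 3: ants at (0,2),(3,2)
  0 0 1 0 0
  0 0 0 0 0
  0 0 0 0 0
  0 0 3 0 0
After step 4: ants at (0,3),(2,2)
  0 0 0 1 0
  0 0 0 0 0
  0 0 1 0 0
  0 0 2 0 0
After step 5: ants at (0,4),(3,2)
  0 0 0 0 1
  0 0 0 0 0
  0 0 0 0 0
  0 0 3 0 0
After step 6: ants at (1,4),(2,2)
  0 0 0 0 0
  0 0 0 0 1
  0 0 1 0 0
  0 0 2 0 0

0 0 0 0 0
0 0 0 0 1
0 0 1 0 0
0 0 2 0 0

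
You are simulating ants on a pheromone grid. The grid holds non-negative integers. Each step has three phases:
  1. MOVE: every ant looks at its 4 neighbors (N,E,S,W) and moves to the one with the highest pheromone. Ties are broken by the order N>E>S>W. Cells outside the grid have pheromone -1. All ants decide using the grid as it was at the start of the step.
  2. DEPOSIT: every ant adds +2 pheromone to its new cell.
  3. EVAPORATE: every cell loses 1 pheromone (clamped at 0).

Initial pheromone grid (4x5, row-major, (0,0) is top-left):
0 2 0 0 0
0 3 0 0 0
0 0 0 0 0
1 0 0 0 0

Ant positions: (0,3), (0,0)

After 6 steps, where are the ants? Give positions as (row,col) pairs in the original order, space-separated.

Step 1: ant0:(0,3)->E->(0,4) | ant1:(0,0)->E->(0,1)
  grid max=3 at (0,1)
Step 2: ant0:(0,4)->S->(1,4) | ant1:(0,1)->S->(1,1)
  grid max=3 at (1,1)
Step 3: ant0:(1,4)->N->(0,4) | ant1:(1,1)->N->(0,1)
  grid max=3 at (0,1)
Step 4: ant0:(0,4)->S->(1,4) | ant1:(0,1)->S->(1,1)
  grid max=3 at (1,1)
Step 5: ant0:(1,4)->N->(0,4) | ant1:(1,1)->N->(0,1)
  grid max=3 at (0,1)
Step 6: ant0:(0,4)->S->(1,4) | ant1:(0,1)->S->(1,1)
  grid max=3 at (1,1)

(1,4) (1,1)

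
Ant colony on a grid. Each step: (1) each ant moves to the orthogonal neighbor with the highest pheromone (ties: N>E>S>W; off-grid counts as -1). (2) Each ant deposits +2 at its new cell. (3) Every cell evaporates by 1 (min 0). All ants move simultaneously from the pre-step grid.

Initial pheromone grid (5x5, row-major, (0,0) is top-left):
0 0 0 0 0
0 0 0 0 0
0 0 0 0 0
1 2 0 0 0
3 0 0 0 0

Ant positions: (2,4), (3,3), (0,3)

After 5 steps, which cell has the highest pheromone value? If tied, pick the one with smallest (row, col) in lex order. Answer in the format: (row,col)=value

Answer: (1,4)=9

Derivation:
Step 1: ant0:(2,4)->N->(1,4) | ant1:(3,3)->N->(2,3) | ant2:(0,3)->E->(0,4)
  grid max=2 at (4,0)
Step 2: ant0:(1,4)->N->(0,4) | ant1:(2,3)->N->(1,3) | ant2:(0,4)->S->(1,4)
  grid max=2 at (0,4)
Step 3: ant0:(0,4)->S->(1,4) | ant1:(1,3)->E->(1,4) | ant2:(1,4)->N->(0,4)
  grid max=5 at (1,4)
Step 4: ant0:(1,4)->N->(0,4) | ant1:(1,4)->N->(0,4) | ant2:(0,4)->S->(1,4)
  grid max=6 at (0,4)
Step 5: ant0:(0,4)->S->(1,4) | ant1:(0,4)->S->(1,4) | ant2:(1,4)->N->(0,4)
  grid max=9 at (1,4)
Final grid:
  0 0 0 0 7
  0 0 0 0 9
  0 0 0 0 0
  0 0 0 0 0
  0 0 0 0 0
Max pheromone 9 at (1,4)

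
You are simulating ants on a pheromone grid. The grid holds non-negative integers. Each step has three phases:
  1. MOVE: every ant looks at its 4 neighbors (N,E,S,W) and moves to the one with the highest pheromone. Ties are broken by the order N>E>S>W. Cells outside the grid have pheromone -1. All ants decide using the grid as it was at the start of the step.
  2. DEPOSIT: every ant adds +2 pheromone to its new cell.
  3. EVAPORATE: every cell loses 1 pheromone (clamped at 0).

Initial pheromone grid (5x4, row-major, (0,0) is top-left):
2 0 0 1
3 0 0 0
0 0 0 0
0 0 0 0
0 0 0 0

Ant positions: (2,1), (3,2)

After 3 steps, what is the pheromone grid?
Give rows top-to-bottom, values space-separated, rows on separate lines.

After step 1: ants at (1,1),(2,2)
  1 0 0 0
  2 1 0 0
  0 0 1 0
  0 0 0 0
  0 0 0 0
After step 2: ants at (1,0),(1,2)
  0 0 0 0
  3 0 1 0
  0 0 0 0
  0 0 0 0
  0 0 0 0
After step 3: ants at (0,0),(0,2)
  1 0 1 0
  2 0 0 0
  0 0 0 0
  0 0 0 0
  0 0 0 0

1 0 1 0
2 0 0 0
0 0 0 0
0 0 0 0
0 0 0 0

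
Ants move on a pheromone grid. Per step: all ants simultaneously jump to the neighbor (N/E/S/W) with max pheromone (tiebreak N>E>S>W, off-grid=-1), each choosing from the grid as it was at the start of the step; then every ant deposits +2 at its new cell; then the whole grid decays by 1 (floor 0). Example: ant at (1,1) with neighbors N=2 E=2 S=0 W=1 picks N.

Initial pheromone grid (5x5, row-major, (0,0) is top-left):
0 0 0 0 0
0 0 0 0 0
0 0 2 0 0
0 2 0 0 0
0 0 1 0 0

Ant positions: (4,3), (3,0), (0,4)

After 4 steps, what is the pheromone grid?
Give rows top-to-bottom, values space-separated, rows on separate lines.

After step 1: ants at (4,2),(3,1),(1,4)
  0 0 0 0 0
  0 0 0 0 1
  0 0 1 0 0
  0 3 0 0 0
  0 0 2 0 0
After step 2: ants at (3,2),(2,1),(0,4)
  0 0 0 0 1
  0 0 0 0 0
  0 1 0 0 0
  0 2 1 0 0
  0 0 1 0 0
After step 3: ants at (3,1),(3,1),(1,4)
  0 0 0 0 0
  0 0 0 0 1
  0 0 0 0 0
  0 5 0 0 0
  0 0 0 0 0
After step 4: ants at (2,1),(2,1),(0,4)
  0 0 0 0 1
  0 0 0 0 0
  0 3 0 0 0
  0 4 0 0 0
  0 0 0 0 0

0 0 0 0 1
0 0 0 0 0
0 3 0 0 0
0 4 0 0 0
0 0 0 0 0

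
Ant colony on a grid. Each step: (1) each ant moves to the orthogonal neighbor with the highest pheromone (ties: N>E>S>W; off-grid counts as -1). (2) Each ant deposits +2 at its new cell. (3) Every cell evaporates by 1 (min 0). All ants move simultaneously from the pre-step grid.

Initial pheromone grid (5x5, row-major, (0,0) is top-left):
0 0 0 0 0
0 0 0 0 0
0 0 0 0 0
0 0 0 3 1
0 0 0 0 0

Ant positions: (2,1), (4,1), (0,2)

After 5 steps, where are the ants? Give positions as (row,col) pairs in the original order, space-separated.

Step 1: ant0:(2,1)->N->(1,1) | ant1:(4,1)->N->(3,1) | ant2:(0,2)->E->(0,3)
  grid max=2 at (3,3)
Step 2: ant0:(1,1)->N->(0,1) | ant1:(3,1)->N->(2,1) | ant2:(0,3)->E->(0,4)
  grid max=1 at (0,1)
Step 3: ant0:(0,1)->E->(0,2) | ant1:(2,1)->N->(1,1) | ant2:(0,4)->S->(1,4)
  grid max=1 at (0,2)
Step 4: ant0:(0,2)->E->(0,3) | ant1:(1,1)->N->(0,1) | ant2:(1,4)->N->(0,4)
  grid max=1 at (0,1)
Step 5: ant0:(0,3)->E->(0,4) | ant1:(0,1)->E->(0,2) | ant2:(0,4)->W->(0,3)
  grid max=2 at (0,3)

(0,4) (0,2) (0,3)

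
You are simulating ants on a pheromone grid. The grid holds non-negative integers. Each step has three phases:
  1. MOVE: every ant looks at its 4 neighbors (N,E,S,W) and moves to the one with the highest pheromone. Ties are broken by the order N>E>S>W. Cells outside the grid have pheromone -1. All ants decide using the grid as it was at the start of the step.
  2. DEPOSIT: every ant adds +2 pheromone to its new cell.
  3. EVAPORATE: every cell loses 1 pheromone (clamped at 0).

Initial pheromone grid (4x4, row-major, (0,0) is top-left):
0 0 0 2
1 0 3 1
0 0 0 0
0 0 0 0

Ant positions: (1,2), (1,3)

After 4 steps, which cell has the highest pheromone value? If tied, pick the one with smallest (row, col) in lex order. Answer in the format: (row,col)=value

Step 1: ant0:(1,2)->E->(1,3) | ant1:(1,3)->W->(1,2)
  grid max=4 at (1,2)
Step 2: ant0:(1,3)->W->(1,2) | ant1:(1,2)->E->(1,3)
  grid max=5 at (1,2)
Step 3: ant0:(1,2)->E->(1,3) | ant1:(1,3)->W->(1,2)
  grid max=6 at (1,2)
Step 4: ant0:(1,3)->W->(1,2) | ant1:(1,2)->E->(1,3)
  grid max=7 at (1,2)
Final grid:
  0 0 0 0
  0 0 7 5
  0 0 0 0
  0 0 0 0
Max pheromone 7 at (1,2)

Answer: (1,2)=7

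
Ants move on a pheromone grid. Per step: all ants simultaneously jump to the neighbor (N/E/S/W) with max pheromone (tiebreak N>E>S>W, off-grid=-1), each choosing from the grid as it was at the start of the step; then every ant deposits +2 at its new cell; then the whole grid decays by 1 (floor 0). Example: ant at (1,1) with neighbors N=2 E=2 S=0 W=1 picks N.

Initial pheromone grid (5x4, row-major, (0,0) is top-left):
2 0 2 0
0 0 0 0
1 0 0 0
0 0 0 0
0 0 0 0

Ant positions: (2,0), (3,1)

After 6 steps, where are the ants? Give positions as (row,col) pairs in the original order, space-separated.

Step 1: ant0:(2,0)->N->(1,0) | ant1:(3,1)->N->(2,1)
  grid max=1 at (0,0)
Step 2: ant0:(1,0)->N->(0,0) | ant1:(2,1)->N->(1,1)
  grid max=2 at (0,0)
Step 3: ant0:(0,0)->E->(0,1) | ant1:(1,1)->N->(0,1)
  grid max=3 at (0,1)
Step 4: ant0:(0,1)->W->(0,0) | ant1:(0,1)->W->(0,0)
  grid max=4 at (0,0)
Step 5: ant0:(0,0)->E->(0,1) | ant1:(0,0)->E->(0,1)
  grid max=5 at (0,1)
Step 6: ant0:(0,1)->W->(0,0) | ant1:(0,1)->W->(0,0)
  grid max=6 at (0,0)

(0,0) (0,0)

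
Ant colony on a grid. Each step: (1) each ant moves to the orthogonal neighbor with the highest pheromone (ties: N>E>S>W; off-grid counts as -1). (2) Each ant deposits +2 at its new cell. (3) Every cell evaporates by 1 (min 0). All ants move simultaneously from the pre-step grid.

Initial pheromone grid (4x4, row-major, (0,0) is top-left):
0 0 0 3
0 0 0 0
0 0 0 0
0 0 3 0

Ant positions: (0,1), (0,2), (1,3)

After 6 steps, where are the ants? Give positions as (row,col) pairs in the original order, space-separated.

Step 1: ant0:(0,1)->E->(0,2) | ant1:(0,2)->E->(0,3) | ant2:(1,3)->N->(0,3)
  grid max=6 at (0,3)
Step 2: ant0:(0,2)->E->(0,3) | ant1:(0,3)->W->(0,2) | ant2:(0,3)->W->(0,2)
  grid max=7 at (0,3)
Step 3: ant0:(0,3)->W->(0,2) | ant1:(0,2)->E->(0,3) | ant2:(0,2)->E->(0,3)
  grid max=10 at (0,3)
Step 4: ant0:(0,2)->E->(0,3) | ant1:(0,3)->W->(0,2) | ant2:(0,3)->W->(0,2)
  grid max=11 at (0,3)
Step 5: ant0:(0,3)->W->(0,2) | ant1:(0,2)->E->(0,3) | ant2:(0,2)->E->(0,3)
  grid max=14 at (0,3)
Step 6: ant0:(0,2)->E->(0,3) | ant1:(0,3)->W->(0,2) | ant2:(0,3)->W->(0,2)
  grid max=15 at (0,3)

(0,3) (0,2) (0,2)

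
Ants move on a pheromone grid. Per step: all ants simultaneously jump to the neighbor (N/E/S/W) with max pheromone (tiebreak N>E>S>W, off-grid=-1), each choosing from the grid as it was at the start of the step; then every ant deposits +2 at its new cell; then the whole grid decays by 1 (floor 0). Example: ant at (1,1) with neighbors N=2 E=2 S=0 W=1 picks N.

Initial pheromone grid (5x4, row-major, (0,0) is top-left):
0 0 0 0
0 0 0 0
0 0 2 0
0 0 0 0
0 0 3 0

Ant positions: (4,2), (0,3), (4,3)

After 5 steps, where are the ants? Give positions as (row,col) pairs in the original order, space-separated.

Step 1: ant0:(4,2)->N->(3,2) | ant1:(0,3)->S->(1,3) | ant2:(4,3)->W->(4,2)
  grid max=4 at (4,2)
Step 2: ant0:(3,2)->S->(4,2) | ant1:(1,3)->N->(0,3) | ant2:(4,2)->N->(3,2)
  grid max=5 at (4,2)
Step 3: ant0:(4,2)->N->(3,2) | ant1:(0,3)->S->(1,3) | ant2:(3,2)->S->(4,2)
  grid max=6 at (4,2)
Step 4: ant0:(3,2)->S->(4,2) | ant1:(1,3)->N->(0,3) | ant2:(4,2)->N->(3,2)
  grid max=7 at (4,2)
Step 5: ant0:(4,2)->N->(3,2) | ant1:(0,3)->S->(1,3) | ant2:(3,2)->S->(4,2)
  grid max=8 at (4,2)

(3,2) (1,3) (4,2)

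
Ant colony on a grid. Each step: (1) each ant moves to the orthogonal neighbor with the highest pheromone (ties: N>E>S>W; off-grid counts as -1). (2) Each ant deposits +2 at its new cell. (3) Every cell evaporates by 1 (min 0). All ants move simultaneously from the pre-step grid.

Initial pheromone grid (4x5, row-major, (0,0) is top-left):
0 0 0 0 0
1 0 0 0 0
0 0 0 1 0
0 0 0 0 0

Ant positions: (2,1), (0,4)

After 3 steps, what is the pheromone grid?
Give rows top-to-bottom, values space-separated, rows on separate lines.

After step 1: ants at (1,1),(1,4)
  0 0 0 0 0
  0 1 0 0 1
  0 0 0 0 0
  0 0 0 0 0
After step 2: ants at (0,1),(0,4)
  0 1 0 0 1
  0 0 0 0 0
  0 0 0 0 0
  0 0 0 0 0
After step 3: ants at (0,2),(1,4)
  0 0 1 0 0
  0 0 0 0 1
  0 0 0 0 0
  0 0 0 0 0

0 0 1 0 0
0 0 0 0 1
0 0 0 0 0
0 0 0 0 0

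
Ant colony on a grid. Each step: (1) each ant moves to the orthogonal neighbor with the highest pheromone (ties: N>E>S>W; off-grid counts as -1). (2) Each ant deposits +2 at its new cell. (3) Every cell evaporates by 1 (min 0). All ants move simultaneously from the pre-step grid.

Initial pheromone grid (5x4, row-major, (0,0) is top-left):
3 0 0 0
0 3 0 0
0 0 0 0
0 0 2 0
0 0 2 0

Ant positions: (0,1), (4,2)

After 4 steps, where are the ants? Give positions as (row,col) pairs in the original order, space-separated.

Step 1: ant0:(0,1)->S->(1,1) | ant1:(4,2)->N->(3,2)
  grid max=4 at (1,1)
Step 2: ant0:(1,1)->N->(0,1) | ant1:(3,2)->S->(4,2)
  grid max=3 at (1,1)
Step 3: ant0:(0,1)->S->(1,1) | ant1:(4,2)->N->(3,2)
  grid max=4 at (1,1)
Step 4: ant0:(1,1)->N->(0,1) | ant1:(3,2)->S->(4,2)
  grid max=3 at (1,1)

(0,1) (4,2)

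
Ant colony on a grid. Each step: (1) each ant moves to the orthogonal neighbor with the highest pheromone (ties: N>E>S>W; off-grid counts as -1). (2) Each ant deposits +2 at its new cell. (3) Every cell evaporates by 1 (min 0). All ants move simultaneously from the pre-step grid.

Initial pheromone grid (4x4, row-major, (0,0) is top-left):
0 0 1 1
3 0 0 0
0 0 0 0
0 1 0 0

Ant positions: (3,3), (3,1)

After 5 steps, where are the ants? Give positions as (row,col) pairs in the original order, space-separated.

Step 1: ant0:(3,3)->N->(2,3) | ant1:(3,1)->N->(2,1)
  grid max=2 at (1,0)
Step 2: ant0:(2,3)->N->(1,3) | ant1:(2,1)->N->(1,1)
  grid max=1 at (1,0)
Step 3: ant0:(1,3)->N->(0,3) | ant1:(1,1)->W->(1,0)
  grid max=2 at (1,0)
Step 4: ant0:(0,3)->S->(1,3) | ant1:(1,0)->N->(0,0)
  grid max=1 at (0,0)
Step 5: ant0:(1,3)->N->(0,3) | ant1:(0,0)->S->(1,0)
  grid max=2 at (1,0)

(0,3) (1,0)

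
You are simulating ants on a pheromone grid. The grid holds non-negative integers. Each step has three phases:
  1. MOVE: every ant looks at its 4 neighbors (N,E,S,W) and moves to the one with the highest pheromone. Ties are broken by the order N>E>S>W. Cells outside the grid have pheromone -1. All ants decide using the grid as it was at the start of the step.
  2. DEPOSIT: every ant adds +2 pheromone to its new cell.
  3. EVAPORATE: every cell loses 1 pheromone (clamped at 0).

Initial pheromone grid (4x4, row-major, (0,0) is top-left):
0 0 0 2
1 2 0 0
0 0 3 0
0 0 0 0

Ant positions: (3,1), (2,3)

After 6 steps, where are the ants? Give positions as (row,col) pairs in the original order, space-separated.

Step 1: ant0:(3,1)->N->(2,1) | ant1:(2,3)->W->(2,2)
  grid max=4 at (2,2)
Step 2: ant0:(2,1)->E->(2,2) | ant1:(2,2)->W->(2,1)
  grid max=5 at (2,2)
Step 3: ant0:(2,2)->W->(2,1) | ant1:(2,1)->E->(2,2)
  grid max=6 at (2,2)
Step 4: ant0:(2,1)->E->(2,2) | ant1:(2,2)->W->(2,1)
  grid max=7 at (2,2)
Step 5: ant0:(2,2)->W->(2,1) | ant1:(2,1)->E->(2,2)
  grid max=8 at (2,2)
Step 6: ant0:(2,1)->E->(2,2) | ant1:(2,2)->W->(2,1)
  grid max=9 at (2,2)

(2,2) (2,1)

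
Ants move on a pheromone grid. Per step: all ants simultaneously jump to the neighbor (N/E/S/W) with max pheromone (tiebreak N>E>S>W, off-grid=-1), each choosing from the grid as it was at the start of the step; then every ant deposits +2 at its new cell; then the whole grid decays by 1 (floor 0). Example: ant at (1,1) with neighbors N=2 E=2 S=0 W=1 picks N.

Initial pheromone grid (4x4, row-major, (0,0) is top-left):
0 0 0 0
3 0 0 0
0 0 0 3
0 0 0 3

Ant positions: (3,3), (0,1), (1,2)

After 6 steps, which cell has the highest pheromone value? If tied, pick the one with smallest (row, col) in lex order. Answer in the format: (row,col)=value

Step 1: ant0:(3,3)->N->(2,3) | ant1:(0,1)->E->(0,2) | ant2:(1,2)->N->(0,2)
  grid max=4 at (2,3)
Step 2: ant0:(2,3)->S->(3,3) | ant1:(0,2)->E->(0,3) | ant2:(0,2)->E->(0,3)
  grid max=3 at (0,3)
Step 3: ant0:(3,3)->N->(2,3) | ant1:(0,3)->W->(0,2) | ant2:(0,3)->W->(0,2)
  grid max=5 at (0,2)
Step 4: ant0:(2,3)->S->(3,3) | ant1:(0,2)->E->(0,3) | ant2:(0,2)->E->(0,3)
  grid max=5 at (0,3)
Step 5: ant0:(3,3)->N->(2,3) | ant1:(0,3)->W->(0,2) | ant2:(0,3)->W->(0,2)
  grid max=7 at (0,2)
Step 6: ant0:(2,3)->S->(3,3) | ant1:(0,2)->E->(0,3) | ant2:(0,2)->E->(0,3)
  grid max=7 at (0,3)
Final grid:
  0 0 6 7
  0 0 0 0
  0 0 0 3
  0 0 0 3
Max pheromone 7 at (0,3)

Answer: (0,3)=7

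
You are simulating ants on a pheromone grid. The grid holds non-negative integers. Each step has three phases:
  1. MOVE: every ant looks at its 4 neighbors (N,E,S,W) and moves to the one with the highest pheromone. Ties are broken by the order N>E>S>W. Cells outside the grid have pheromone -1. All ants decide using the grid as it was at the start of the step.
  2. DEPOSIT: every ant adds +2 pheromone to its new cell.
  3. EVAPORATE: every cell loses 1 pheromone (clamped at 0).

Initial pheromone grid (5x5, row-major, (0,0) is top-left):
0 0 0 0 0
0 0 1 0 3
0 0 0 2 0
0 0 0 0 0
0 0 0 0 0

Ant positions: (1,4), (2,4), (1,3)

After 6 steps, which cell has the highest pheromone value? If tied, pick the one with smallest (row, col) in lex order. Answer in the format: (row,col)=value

Answer: (1,4)=15

Derivation:
Step 1: ant0:(1,4)->N->(0,4) | ant1:(2,4)->N->(1,4) | ant2:(1,3)->E->(1,4)
  grid max=6 at (1,4)
Step 2: ant0:(0,4)->S->(1,4) | ant1:(1,4)->N->(0,4) | ant2:(1,4)->N->(0,4)
  grid max=7 at (1,4)
Step 3: ant0:(1,4)->N->(0,4) | ant1:(0,4)->S->(1,4) | ant2:(0,4)->S->(1,4)
  grid max=10 at (1,4)
Step 4: ant0:(0,4)->S->(1,4) | ant1:(1,4)->N->(0,4) | ant2:(1,4)->N->(0,4)
  grid max=11 at (1,4)
Step 5: ant0:(1,4)->N->(0,4) | ant1:(0,4)->S->(1,4) | ant2:(0,4)->S->(1,4)
  grid max=14 at (1,4)
Step 6: ant0:(0,4)->S->(1,4) | ant1:(1,4)->N->(0,4) | ant2:(1,4)->N->(0,4)
  grid max=15 at (1,4)
Final grid:
  0 0 0 0 12
  0 0 0 0 15
  0 0 0 0 0
  0 0 0 0 0
  0 0 0 0 0
Max pheromone 15 at (1,4)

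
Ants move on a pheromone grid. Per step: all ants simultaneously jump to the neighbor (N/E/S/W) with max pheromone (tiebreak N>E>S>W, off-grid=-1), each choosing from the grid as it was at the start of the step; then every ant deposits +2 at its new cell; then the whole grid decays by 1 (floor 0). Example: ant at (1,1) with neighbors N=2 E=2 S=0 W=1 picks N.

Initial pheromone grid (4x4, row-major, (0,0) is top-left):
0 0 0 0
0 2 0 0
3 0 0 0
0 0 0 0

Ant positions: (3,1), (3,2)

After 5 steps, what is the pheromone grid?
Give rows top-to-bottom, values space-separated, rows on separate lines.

After step 1: ants at (2,1),(2,2)
  0 0 0 0
  0 1 0 0
  2 1 1 0
  0 0 0 0
After step 2: ants at (2,0),(2,1)
  0 0 0 0
  0 0 0 0
  3 2 0 0
  0 0 0 0
After step 3: ants at (2,1),(2,0)
  0 0 0 0
  0 0 0 0
  4 3 0 0
  0 0 0 0
After step 4: ants at (2,0),(2,1)
  0 0 0 0
  0 0 0 0
  5 4 0 0
  0 0 0 0
After step 5: ants at (2,1),(2,0)
  0 0 0 0
  0 0 0 0
  6 5 0 0
  0 0 0 0

0 0 0 0
0 0 0 0
6 5 0 0
0 0 0 0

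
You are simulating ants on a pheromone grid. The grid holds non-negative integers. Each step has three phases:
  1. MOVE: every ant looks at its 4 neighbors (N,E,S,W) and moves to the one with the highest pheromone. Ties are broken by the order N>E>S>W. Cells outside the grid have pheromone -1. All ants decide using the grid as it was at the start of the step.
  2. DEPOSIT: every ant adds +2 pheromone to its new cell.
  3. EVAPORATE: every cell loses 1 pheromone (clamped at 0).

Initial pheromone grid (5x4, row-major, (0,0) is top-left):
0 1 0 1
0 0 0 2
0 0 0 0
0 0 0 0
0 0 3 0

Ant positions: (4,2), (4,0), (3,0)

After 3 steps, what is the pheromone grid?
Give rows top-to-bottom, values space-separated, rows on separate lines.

After step 1: ants at (3,2),(3,0),(2,0)
  0 0 0 0
  0 0 0 1
  1 0 0 0
  1 0 1 0
  0 0 2 0
After step 2: ants at (4,2),(2,0),(3,0)
  0 0 0 0
  0 0 0 0
  2 0 0 0
  2 0 0 0
  0 0 3 0
After step 3: ants at (3,2),(3,0),(2,0)
  0 0 0 0
  0 0 0 0
  3 0 0 0
  3 0 1 0
  0 0 2 0

0 0 0 0
0 0 0 0
3 0 0 0
3 0 1 0
0 0 2 0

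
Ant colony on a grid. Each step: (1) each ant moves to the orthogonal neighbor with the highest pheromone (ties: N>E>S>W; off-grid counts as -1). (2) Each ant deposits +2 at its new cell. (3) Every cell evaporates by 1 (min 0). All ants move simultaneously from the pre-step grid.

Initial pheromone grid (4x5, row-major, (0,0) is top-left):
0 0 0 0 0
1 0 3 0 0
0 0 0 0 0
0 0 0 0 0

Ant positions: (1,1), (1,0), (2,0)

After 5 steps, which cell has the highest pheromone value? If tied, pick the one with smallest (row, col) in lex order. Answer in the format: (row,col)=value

Answer: (1,0)=6

Derivation:
Step 1: ant0:(1,1)->E->(1,2) | ant1:(1,0)->N->(0,0) | ant2:(2,0)->N->(1,0)
  grid max=4 at (1,2)
Step 2: ant0:(1,2)->N->(0,2) | ant1:(0,0)->S->(1,0) | ant2:(1,0)->N->(0,0)
  grid max=3 at (1,0)
Step 3: ant0:(0,2)->S->(1,2) | ant1:(1,0)->N->(0,0) | ant2:(0,0)->S->(1,0)
  grid max=4 at (1,0)
Step 4: ant0:(1,2)->N->(0,2) | ant1:(0,0)->S->(1,0) | ant2:(1,0)->N->(0,0)
  grid max=5 at (1,0)
Step 5: ant0:(0,2)->S->(1,2) | ant1:(1,0)->N->(0,0) | ant2:(0,0)->S->(1,0)
  grid max=6 at (1,0)
Final grid:
  5 0 0 0 0
  6 0 4 0 0
  0 0 0 0 0
  0 0 0 0 0
Max pheromone 6 at (1,0)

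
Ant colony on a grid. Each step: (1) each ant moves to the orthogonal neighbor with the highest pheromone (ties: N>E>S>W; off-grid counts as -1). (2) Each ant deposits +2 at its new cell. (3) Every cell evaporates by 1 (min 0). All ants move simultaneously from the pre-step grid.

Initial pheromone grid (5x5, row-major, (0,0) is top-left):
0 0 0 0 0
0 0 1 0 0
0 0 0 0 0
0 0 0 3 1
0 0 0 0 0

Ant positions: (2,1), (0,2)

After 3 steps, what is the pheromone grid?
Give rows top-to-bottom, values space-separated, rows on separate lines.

After step 1: ants at (1,1),(1,2)
  0 0 0 0 0
  0 1 2 0 0
  0 0 0 0 0
  0 0 0 2 0
  0 0 0 0 0
After step 2: ants at (1,2),(1,1)
  0 0 0 0 0
  0 2 3 0 0
  0 0 0 0 0
  0 0 0 1 0
  0 0 0 0 0
After step 3: ants at (1,1),(1,2)
  0 0 0 0 0
  0 3 4 0 0
  0 0 0 0 0
  0 0 0 0 0
  0 0 0 0 0

0 0 0 0 0
0 3 4 0 0
0 0 0 0 0
0 0 0 0 0
0 0 0 0 0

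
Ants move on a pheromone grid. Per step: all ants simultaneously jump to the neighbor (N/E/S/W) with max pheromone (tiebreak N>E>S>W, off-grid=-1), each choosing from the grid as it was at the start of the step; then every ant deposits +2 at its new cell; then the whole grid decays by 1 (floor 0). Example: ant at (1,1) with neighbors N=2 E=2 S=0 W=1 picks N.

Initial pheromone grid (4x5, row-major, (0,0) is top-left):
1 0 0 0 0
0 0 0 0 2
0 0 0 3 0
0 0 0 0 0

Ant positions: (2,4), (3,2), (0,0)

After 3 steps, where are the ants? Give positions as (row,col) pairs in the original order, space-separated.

Step 1: ant0:(2,4)->W->(2,3) | ant1:(3,2)->N->(2,2) | ant2:(0,0)->E->(0,1)
  grid max=4 at (2,3)
Step 2: ant0:(2,3)->W->(2,2) | ant1:(2,2)->E->(2,3) | ant2:(0,1)->E->(0,2)
  grid max=5 at (2,3)
Step 3: ant0:(2,2)->E->(2,3) | ant1:(2,3)->W->(2,2) | ant2:(0,2)->E->(0,3)
  grid max=6 at (2,3)

(2,3) (2,2) (0,3)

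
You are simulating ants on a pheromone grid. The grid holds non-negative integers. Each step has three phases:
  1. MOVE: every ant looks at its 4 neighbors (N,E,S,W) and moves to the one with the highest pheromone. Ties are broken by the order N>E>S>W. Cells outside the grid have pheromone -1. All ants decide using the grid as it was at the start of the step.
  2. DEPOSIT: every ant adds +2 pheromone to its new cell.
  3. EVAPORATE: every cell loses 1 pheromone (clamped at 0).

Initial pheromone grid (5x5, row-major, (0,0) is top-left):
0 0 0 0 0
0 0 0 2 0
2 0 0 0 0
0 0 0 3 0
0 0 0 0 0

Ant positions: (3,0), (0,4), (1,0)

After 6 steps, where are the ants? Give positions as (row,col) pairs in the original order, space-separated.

Step 1: ant0:(3,0)->N->(2,0) | ant1:(0,4)->S->(1,4) | ant2:(1,0)->S->(2,0)
  grid max=5 at (2,0)
Step 2: ant0:(2,0)->N->(1,0) | ant1:(1,4)->W->(1,3) | ant2:(2,0)->N->(1,0)
  grid max=4 at (2,0)
Step 3: ant0:(1,0)->S->(2,0) | ant1:(1,3)->N->(0,3) | ant2:(1,0)->S->(2,0)
  grid max=7 at (2,0)
Step 4: ant0:(2,0)->N->(1,0) | ant1:(0,3)->S->(1,3) | ant2:(2,0)->N->(1,0)
  grid max=6 at (2,0)
Step 5: ant0:(1,0)->S->(2,0) | ant1:(1,3)->N->(0,3) | ant2:(1,0)->S->(2,0)
  grid max=9 at (2,0)
Step 6: ant0:(2,0)->N->(1,0) | ant1:(0,3)->S->(1,3) | ant2:(2,0)->N->(1,0)
  grid max=8 at (2,0)

(1,0) (1,3) (1,0)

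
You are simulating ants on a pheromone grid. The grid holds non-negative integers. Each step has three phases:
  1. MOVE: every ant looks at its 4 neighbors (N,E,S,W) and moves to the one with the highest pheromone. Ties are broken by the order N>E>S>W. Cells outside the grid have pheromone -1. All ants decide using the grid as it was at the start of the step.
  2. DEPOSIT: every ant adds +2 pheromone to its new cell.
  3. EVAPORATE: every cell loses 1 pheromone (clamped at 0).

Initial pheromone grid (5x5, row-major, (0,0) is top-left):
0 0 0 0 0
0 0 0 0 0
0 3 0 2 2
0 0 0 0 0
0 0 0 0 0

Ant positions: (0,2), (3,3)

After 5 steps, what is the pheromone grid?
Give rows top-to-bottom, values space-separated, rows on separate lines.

After step 1: ants at (0,3),(2,3)
  0 0 0 1 0
  0 0 0 0 0
  0 2 0 3 1
  0 0 0 0 0
  0 0 0 0 0
After step 2: ants at (0,4),(2,4)
  0 0 0 0 1
  0 0 0 0 0
  0 1 0 2 2
  0 0 0 0 0
  0 0 0 0 0
After step 3: ants at (1,4),(2,3)
  0 0 0 0 0
  0 0 0 0 1
  0 0 0 3 1
  0 0 0 0 0
  0 0 0 0 0
After step 4: ants at (2,4),(2,4)
  0 0 0 0 0
  0 0 0 0 0
  0 0 0 2 4
  0 0 0 0 0
  0 0 0 0 0
After step 5: ants at (2,3),(2,3)
  0 0 0 0 0
  0 0 0 0 0
  0 0 0 5 3
  0 0 0 0 0
  0 0 0 0 0

0 0 0 0 0
0 0 0 0 0
0 0 0 5 3
0 0 0 0 0
0 0 0 0 0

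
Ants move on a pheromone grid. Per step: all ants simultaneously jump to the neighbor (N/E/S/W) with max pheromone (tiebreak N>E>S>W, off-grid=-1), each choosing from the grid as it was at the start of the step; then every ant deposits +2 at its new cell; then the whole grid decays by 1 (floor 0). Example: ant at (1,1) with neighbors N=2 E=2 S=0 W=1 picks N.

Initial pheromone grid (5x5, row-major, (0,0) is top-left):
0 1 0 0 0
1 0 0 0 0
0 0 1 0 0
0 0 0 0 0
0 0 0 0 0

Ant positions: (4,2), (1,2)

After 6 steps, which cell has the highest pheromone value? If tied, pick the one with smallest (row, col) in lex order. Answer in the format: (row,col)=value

Step 1: ant0:(4,2)->N->(3,2) | ant1:(1,2)->S->(2,2)
  grid max=2 at (2,2)
Step 2: ant0:(3,2)->N->(2,2) | ant1:(2,2)->S->(3,2)
  grid max=3 at (2,2)
Step 3: ant0:(2,2)->S->(3,2) | ant1:(3,2)->N->(2,2)
  grid max=4 at (2,2)
Step 4: ant0:(3,2)->N->(2,2) | ant1:(2,2)->S->(3,2)
  grid max=5 at (2,2)
Step 5: ant0:(2,2)->S->(3,2) | ant1:(3,2)->N->(2,2)
  grid max=6 at (2,2)
Step 6: ant0:(3,2)->N->(2,2) | ant1:(2,2)->S->(3,2)
  grid max=7 at (2,2)
Final grid:
  0 0 0 0 0
  0 0 0 0 0
  0 0 7 0 0
  0 0 6 0 0
  0 0 0 0 0
Max pheromone 7 at (2,2)

Answer: (2,2)=7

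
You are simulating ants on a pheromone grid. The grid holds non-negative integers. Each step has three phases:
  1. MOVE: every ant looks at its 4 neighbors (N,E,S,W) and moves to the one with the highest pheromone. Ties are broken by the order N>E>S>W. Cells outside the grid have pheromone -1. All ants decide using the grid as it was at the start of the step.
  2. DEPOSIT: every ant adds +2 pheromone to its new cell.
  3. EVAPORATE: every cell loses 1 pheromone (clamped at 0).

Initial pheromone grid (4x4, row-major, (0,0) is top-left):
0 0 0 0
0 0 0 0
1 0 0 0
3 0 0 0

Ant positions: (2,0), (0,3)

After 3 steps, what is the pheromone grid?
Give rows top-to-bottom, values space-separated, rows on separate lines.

After step 1: ants at (3,0),(1,3)
  0 0 0 0
  0 0 0 1
  0 0 0 0
  4 0 0 0
After step 2: ants at (2,0),(0,3)
  0 0 0 1
  0 0 0 0
  1 0 0 0
  3 0 0 0
After step 3: ants at (3,0),(1,3)
  0 0 0 0
  0 0 0 1
  0 0 0 0
  4 0 0 0

0 0 0 0
0 0 0 1
0 0 0 0
4 0 0 0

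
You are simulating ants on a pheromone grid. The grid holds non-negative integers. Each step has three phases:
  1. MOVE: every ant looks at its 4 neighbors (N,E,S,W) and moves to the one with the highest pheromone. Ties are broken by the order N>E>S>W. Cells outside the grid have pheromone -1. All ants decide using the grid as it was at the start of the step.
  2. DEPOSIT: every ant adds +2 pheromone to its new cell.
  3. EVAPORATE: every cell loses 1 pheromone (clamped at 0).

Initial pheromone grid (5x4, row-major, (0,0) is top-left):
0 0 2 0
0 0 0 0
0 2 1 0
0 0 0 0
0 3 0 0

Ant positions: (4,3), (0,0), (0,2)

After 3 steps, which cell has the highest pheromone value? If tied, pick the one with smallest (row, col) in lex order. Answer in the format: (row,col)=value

Step 1: ant0:(4,3)->N->(3,3) | ant1:(0,0)->E->(0,1) | ant2:(0,2)->E->(0,3)
  grid max=2 at (4,1)
Step 2: ant0:(3,3)->N->(2,3) | ant1:(0,1)->E->(0,2) | ant2:(0,3)->W->(0,2)
  grid max=4 at (0,2)
Step 3: ant0:(2,3)->N->(1,3) | ant1:(0,2)->E->(0,3) | ant2:(0,2)->E->(0,3)
  grid max=3 at (0,2)
Final grid:
  0 0 3 3
  0 0 0 1
  0 0 0 0
  0 0 0 0
  0 0 0 0
Max pheromone 3 at (0,2)

Answer: (0,2)=3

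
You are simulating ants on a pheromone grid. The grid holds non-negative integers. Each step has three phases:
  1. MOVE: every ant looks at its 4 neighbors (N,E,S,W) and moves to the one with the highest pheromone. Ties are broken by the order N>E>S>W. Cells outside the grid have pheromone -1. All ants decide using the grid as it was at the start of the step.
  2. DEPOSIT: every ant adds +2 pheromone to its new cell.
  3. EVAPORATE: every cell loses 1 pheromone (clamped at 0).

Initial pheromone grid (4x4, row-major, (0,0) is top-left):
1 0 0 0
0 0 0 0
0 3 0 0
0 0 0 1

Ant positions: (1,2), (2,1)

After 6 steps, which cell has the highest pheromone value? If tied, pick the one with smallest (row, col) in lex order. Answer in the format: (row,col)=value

Answer: (2,1)=3

Derivation:
Step 1: ant0:(1,2)->N->(0,2) | ant1:(2,1)->N->(1,1)
  grid max=2 at (2,1)
Step 2: ant0:(0,2)->E->(0,3) | ant1:(1,1)->S->(2,1)
  grid max=3 at (2,1)
Step 3: ant0:(0,3)->S->(1,3) | ant1:(2,1)->N->(1,1)
  grid max=2 at (2,1)
Step 4: ant0:(1,3)->N->(0,3) | ant1:(1,1)->S->(2,1)
  grid max=3 at (2,1)
Step 5: ant0:(0,3)->S->(1,3) | ant1:(2,1)->N->(1,1)
  grid max=2 at (2,1)
Step 6: ant0:(1,3)->N->(0,3) | ant1:(1,1)->S->(2,1)
  grid max=3 at (2,1)
Final grid:
  0 0 0 1
  0 0 0 0
  0 3 0 0
  0 0 0 0
Max pheromone 3 at (2,1)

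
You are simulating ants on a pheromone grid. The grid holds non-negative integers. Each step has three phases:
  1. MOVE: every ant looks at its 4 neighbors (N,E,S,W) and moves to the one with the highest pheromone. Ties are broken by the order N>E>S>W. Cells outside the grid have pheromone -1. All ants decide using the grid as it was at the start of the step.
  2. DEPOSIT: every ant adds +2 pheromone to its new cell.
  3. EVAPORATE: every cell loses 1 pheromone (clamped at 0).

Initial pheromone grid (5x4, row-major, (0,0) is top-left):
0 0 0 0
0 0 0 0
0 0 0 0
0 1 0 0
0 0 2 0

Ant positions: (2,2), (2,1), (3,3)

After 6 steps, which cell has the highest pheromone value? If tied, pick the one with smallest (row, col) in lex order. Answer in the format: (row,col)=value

Step 1: ant0:(2,2)->N->(1,2) | ant1:(2,1)->S->(3,1) | ant2:(3,3)->N->(2,3)
  grid max=2 at (3,1)
Step 2: ant0:(1,2)->N->(0,2) | ant1:(3,1)->N->(2,1) | ant2:(2,3)->N->(1,3)
  grid max=1 at (0,2)
Step 3: ant0:(0,2)->E->(0,3) | ant1:(2,1)->S->(3,1) | ant2:(1,3)->N->(0,3)
  grid max=3 at (0,3)
Step 4: ant0:(0,3)->S->(1,3) | ant1:(3,1)->N->(2,1) | ant2:(0,3)->S->(1,3)
  grid max=3 at (1,3)
Step 5: ant0:(1,3)->N->(0,3) | ant1:(2,1)->S->(3,1) | ant2:(1,3)->N->(0,3)
  grid max=5 at (0,3)
Step 6: ant0:(0,3)->S->(1,3) | ant1:(3,1)->N->(2,1) | ant2:(0,3)->S->(1,3)
  grid max=5 at (1,3)
Final grid:
  0 0 0 4
  0 0 0 5
  0 1 0 0
  0 1 0 0
  0 0 0 0
Max pheromone 5 at (1,3)

Answer: (1,3)=5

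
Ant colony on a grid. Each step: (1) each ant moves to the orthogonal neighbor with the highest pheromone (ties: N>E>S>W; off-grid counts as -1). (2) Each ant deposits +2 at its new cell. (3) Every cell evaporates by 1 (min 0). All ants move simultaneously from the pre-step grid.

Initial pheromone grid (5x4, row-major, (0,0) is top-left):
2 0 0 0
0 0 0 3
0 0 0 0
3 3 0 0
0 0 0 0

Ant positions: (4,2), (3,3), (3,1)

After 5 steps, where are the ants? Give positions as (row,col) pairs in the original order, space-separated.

Step 1: ant0:(4,2)->N->(3,2) | ant1:(3,3)->N->(2,3) | ant2:(3,1)->W->(3,0)
  grid max=4 at (3,0)
Step 2: ant0:(3,2)->W->(3,1) | ant1:(2,3)->N->(1,3) | ant2:(3,0)->E->(3,1)
  grid max=5 at (3,1)
Step 3: ant0:(3,1)->W->(3,0) | ant1:(1,3)->N->(0,3) | ant2:(3,1)->W->(3,0)
  grid max=6 at (3,0)
Step 4: ant0:(3,0)->E->(3,1) | ant1:(0,3)->S->(1,3) | ant2:(3,0)->E->(3,1)
  grid max=7 at (3,1)
Step 5: ant0:(3,1)->W->(3,0) | ant1:(1,3)->N->(0,3) | ant2:(3,1)->W->(3,0)
  grid max=8 at (3,0)

(3,0) (0,3) (3,0)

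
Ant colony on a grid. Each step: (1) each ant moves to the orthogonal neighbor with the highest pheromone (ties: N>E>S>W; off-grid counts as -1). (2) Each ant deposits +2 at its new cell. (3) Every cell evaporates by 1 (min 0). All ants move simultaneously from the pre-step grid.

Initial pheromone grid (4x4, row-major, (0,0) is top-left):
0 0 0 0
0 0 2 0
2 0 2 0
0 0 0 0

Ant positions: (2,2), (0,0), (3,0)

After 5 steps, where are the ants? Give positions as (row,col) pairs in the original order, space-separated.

Step 1: ant0:(2,2)->N->(1,2) | ant1:(0,0)->E->(0,1) | ant2:(3,0)->N->(2,0)
  grid max=3 at (1,2)
Step 2: ant0:(1,2)->S->(2,2) | ant1:(0,1)->E->(0,2) | ant2:(2,0)->N->(1,0)
  grid max=2 at (1,2)
Step 3: ant0:(2,2)->N->(1,2) | ant1:(0,2)->S->(1,2) | ant2:(1,0)->S->(2,0)
  grid max=5 at (1,2)
Step 4: ant0:(1,2)->S->(2,2) | ant1:(1,2)->S->(2,2) | ant2:(2,0)->N->(1,0)
  grid max=4 at (1,2)
Step 5: ant0:(2,2)->N->(1,2) | ant1:(2,2)->N->(1,2) | ant2:(1,0)->S->(2,0)
  grid max=7 at (1,2)

(1,2) (1,2) (2,0)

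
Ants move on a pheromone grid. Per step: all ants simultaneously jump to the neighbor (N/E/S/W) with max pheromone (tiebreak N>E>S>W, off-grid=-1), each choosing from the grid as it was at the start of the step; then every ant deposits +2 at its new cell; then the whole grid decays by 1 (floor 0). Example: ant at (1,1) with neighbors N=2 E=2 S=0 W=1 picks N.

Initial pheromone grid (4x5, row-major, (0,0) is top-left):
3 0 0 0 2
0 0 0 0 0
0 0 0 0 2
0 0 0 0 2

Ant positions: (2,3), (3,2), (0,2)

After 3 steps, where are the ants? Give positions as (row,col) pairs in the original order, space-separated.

Step 1: ant0:(2,3)->E->(2,4) | ant1:(3,2)->N->(2,2) | ant2:(0,2)->E->(0,3)
  grid max=3 at (2,4)
Step 2: ant0:(2,4)->S->(3,4) | ant1:(2,2)->N->(1,2) | ant2:(0,3)->E->(0,4)
  grid max=2 at (0,4)
Step 3: ant0:(3,4)->N->(2,4) | ant1:(1,2)->N->(0,2) | ant2:(0,4)->S->(1,4)
  grid max=3 at (2,4)

(2,4) (0,2) (1,4)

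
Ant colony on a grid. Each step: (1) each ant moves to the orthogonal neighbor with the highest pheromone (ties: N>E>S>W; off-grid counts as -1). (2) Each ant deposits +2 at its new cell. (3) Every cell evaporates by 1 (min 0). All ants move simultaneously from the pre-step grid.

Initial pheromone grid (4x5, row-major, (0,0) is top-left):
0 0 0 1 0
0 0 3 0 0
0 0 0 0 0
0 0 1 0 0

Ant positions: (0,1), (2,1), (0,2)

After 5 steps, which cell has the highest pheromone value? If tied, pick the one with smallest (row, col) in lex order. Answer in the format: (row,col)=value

Answer: (1,2)=12

Derivation:
Step 1: ant0:(0,1)->E->(0,2) | ant1:(2,1)->N->(1,1) | ant2:(0,2)->S->(1,2)
  grid max=4 at (1,2)
Step 2: ant0:(0,2)->S->(1,2) | ant1:(1,1)->E->(1,2) | ant2:(1,2)->N->(0,2)
  grid max=7 at (1,2)
Step 3: ant0:(1,2)->N->(0,2) | ant1:(1,2)->N->(0,2) | ant2:(0,2)->S->(1,2)
  grid max=8 at (1,2)
Step 4: ant0:(0,2)->S->(1,2) | ant1:(0,2)->S->(1,2) | ant2:(1,2)->N->(0,2)
  grid max=11 at (1,2)
Step 5: ant0:(1,2)->N->(0,2) | ant1:(1,2)->N->(0,2) | ant2:(0,2)->S->(1,2)
  grid max=12 at (1,2)
Final grid:
  0 0 9 0 0
  0 0 12 0 0
  0 0 0 0 0
  0 0 0 0 0
Max pheromone 12 at (1,2)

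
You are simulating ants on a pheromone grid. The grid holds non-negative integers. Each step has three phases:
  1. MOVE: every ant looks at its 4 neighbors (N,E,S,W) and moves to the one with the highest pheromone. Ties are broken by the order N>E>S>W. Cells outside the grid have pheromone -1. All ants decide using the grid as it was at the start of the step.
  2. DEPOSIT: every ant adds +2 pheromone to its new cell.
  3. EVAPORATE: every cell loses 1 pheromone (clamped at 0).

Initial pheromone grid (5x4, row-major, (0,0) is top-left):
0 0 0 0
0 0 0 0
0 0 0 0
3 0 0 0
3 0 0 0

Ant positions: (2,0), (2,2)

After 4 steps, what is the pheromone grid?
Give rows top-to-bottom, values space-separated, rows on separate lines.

After step 1: ants at (3,0),(1,2)
  0 0 0 0
  0 0 1 0
  0 0 0 0
  4 0 0 0
  2 0 0 0
After step 2: ants at (4,0),(0,2)
  0 0 1 0
  0 0 0 0
  0 0 0 0
  3 0 0 0
  3 0 0 0
After step 3: ants at (3,0),(0,3)
  0 0 0 1
  0 0 0 0
  0 0 0 0
  4 0 0 0
  2 0 0 0
After step 4: ants at (4,0),(1,3)
  0 0 0 0
  0 0 0 1
  0 0 0 0
  3 0 0 0
  3 0 0 0

0 0 0 0
0 0 0 1
0 0 0 0
3 0 0 0
3 0 0 0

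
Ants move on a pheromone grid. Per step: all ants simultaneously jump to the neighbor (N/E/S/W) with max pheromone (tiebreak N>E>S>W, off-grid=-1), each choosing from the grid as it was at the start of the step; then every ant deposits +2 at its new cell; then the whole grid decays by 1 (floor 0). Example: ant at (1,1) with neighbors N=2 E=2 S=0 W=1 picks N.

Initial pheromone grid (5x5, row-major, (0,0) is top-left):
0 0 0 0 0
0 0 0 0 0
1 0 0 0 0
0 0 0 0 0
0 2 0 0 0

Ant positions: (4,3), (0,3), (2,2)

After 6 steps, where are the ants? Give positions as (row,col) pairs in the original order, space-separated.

Step 1: ant0:(4,3)->N->(3,3) | ant1:(0,3)->E->(0,4) | ant2:(2,2)->N->(1,2)
  grid max=1 at (0,4)
Step 2: ant0:(3,3)->N->(2,3) | ant1:(0,4)->S->(1,4) | ant2:(1,2)->N->(0,2)
  grid max=1 at (0,2)
Step 3: ant0:(2,3)->N->(1,3) | ant1:(1,4)->N->(0,4) | ant2:(0,2)->E->(0,3)
  grid max=1 at (0,3)
Step 4: ant0:(1,3)->N->(0,3) | ant1:(0,4)->W->(0,3) | ant2:(0,3)->E->(0,4)
  grid max=4 at (0,3)
Step 5: ant0:(0,3)->E->(0,4) | ant1:(0,3)->E->(0,4) | ant2:(0,4)->W->(0,3)
  grid max=5 at (0,3)
Step 6: ant0:(0,4)->W->(0,3) | ant1:(0,4)->W->(0,3) | ant2:(0,3)->E->(0,4)
  grid max=8 at (0,3)

(0,3) (0,3) (0,4)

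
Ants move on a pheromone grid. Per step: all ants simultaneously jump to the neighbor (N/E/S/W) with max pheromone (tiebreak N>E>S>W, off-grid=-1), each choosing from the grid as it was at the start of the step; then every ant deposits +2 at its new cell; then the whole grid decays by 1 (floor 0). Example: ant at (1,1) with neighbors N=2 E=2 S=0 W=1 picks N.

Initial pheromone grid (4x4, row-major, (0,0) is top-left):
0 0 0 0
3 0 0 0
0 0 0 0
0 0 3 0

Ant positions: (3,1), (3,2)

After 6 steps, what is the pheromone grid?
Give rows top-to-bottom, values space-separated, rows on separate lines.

After step 1: ants at (3,2),(2,2)
  0 0 0 0
  2 0 0 0
  0 0 1 0
  0 0 4 0
After step 2: ants at (2,2),(3,2)
  0 0 0 0
  1 0 0 0
  0 0 2 0
  0 0 5 0
After step 3: ants at (3,2),(2,2)
  0 0 0 0
  0 0 0 0
  0 0 3 0
  0 0 6 0
After step 4: ants at (2,2),(3,2)
  0 0 0 0
  0 0 0 0
  0 0 4 0
  0 0 7 0
After step 5: ants at (3,2),(2,2)
  0 0 0 0
  0 0 0 0
  0 0 5 0
  0 0 8 0
After step 6: ants at (2,2),(3,2)
  0 0 0 0
  0 0 0 0
  0 0 6 0
  0 0 9 0

0 0 0 0
0 0 0 0
0 0 6 0
0 0 9 0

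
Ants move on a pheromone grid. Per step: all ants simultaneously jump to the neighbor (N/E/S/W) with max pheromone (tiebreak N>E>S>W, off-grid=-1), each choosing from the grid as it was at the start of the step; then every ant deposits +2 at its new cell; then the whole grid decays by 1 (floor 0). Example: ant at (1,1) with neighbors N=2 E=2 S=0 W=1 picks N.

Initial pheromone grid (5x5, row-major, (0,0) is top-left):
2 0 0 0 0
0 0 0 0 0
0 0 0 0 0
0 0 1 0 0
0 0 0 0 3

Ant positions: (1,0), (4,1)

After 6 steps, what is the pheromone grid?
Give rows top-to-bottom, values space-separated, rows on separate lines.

After step 1: ants at (0,0),(3,1)
  3 0 0 0 0
  0 0 0 0 0
  0 0 0 0 0
  0 1 0 0 0
  0 0 0 0 2
After step 2: ants at (0,1),(2,1)
  2 1 0 0 0
  0 0 0 0 0
  0 1 0 0 0
  0 0 0 0 0
  0 0 0 0 1
After step 3: ants at (0,0),(1,1)
  3 0 0 0 0
  0 1 0 0 0
  0 0 0 0 0
  0 0 0 0 0
  0 0 0 0 0
After step 4: ants at (0,1),(0,1)
  2 3 0 0 0
  0 0 0 0 0
  0 0 0 0 0
  0 0 0 0 0
  0 0 0 0 0
After step 5: ants at (0,0),(0,0)
  5 2 0 0 0
  0 0 0 0 0
  0 0 0 0 0
  0 0 0 0 0
  0 0 0 0 0
After step 6: ants at (0,1),(0,1)
  4 5 0 0 0
  0 0 0 0 0
  0 0 0 0 0
  0 0 0 0 0
  0 0 0 0 0

4 5 0 0 0
0 0 0 0 0
0 0 0 0 0
0 0 0 0 0
0 0 0 0 0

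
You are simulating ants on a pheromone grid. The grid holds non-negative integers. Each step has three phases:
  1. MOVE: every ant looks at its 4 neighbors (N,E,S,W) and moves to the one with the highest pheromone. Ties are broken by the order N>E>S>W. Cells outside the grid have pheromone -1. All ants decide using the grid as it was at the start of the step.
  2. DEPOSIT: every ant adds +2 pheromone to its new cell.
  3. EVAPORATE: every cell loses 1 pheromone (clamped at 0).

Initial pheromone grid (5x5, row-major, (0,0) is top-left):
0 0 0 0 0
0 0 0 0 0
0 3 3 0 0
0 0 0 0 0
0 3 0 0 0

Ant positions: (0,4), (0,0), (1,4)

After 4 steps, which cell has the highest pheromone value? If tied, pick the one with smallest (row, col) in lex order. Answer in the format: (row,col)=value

Step 1: ant0:(0,4)->S->(1,4) | ant1:(0,0)->E->(0,1) | ant2:(1,4)->N->(0,4)
  grid max=2 at (2,1)
Step 2: ant0:(1,4)->N->(0,4) | ant1:(0,1)->E->(0,2) | ant2:(0,4)->S->(1,4)
  grid max=2 at (0,4)
Step 3: ant0:(0,4)->S->(1,4) | ant1:(0,2)->E->(0,3) | ant2:(1,4)->N->(0,4)
  grid max=3 at (0,4)
Step 4: ant0:(1,4)->N->(0,4) | ant1:(0,3)->E->(0,4) | ant2:(0,4)->S->(1,4)
  grid max=6 at (0,4)
Final grid:
  0 0 0 0 6
  0 0 0 0 4
  0 0 0 0 0
  0 0 0 0 0
  0 0 0 0 0
Max pheromone 6 at (0,4)

Answer: (0,4)=6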